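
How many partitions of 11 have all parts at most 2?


Using the generating function (1-x)^(-1)(1-x^2)^(-1),
the coefficient of x^11 counts these restricted partitions.
Result = 6

6


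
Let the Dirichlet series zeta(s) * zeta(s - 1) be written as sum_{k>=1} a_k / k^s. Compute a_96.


Convolution gives a_k = sum_{d | k} d * 1 = sum_{d | k} d = sigma(k), the sum of positive divisors of k.
For k = 96, the divisors are 1, 2, 3, 4, 6, 8, 12, 16, 24, 32, 48, 96, so
sigma(96) = 1 + 2 + 3 + 4 + 6 + 8 + 12 + 16 + 24 + 32 + 48 + 96 = 252.

252


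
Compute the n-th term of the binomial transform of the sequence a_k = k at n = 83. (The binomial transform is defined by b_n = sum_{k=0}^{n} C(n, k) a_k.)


With a_k = k, b_n = sum_{k=0}^{n} C(n, k) k. Using k * C(n, k) = n * C(n-1, k-1) gives b_n = n * sum_{k>=1} C(n-1, k-1) = n * 2^(n-1).
For n = 83: 83 * 2^82 = 83 * 4835703278458516698824704 = 401363372112056886002450432.

401363372112056886002450432


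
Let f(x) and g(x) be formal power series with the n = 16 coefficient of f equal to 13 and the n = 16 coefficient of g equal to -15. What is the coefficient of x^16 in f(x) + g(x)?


Addition of formal power series is termwise.
The coefficient of x^16 in f + g = 13 + -15
= -2

-2


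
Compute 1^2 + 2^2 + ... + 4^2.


This power sum has a closed form given by Faulhaber's formula
sum_{k=1}^{m} k^p = (1 / (p + 1)) * sum_{j=0}^{p} C(p + 1, j) B_j m^(p + 1 - j),
but for small m direct computation is fastest:
1 + 4 + 9 + 16 = 30.

30


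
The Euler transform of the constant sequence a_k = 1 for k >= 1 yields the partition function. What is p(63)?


The Euler transform converts the sequence a_k = 1 into the number of integer partitions.
Using the recurrence or dynamic programming:
p(63) = 1505499

1505499


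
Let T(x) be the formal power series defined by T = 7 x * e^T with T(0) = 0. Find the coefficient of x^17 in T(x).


Apply the Lagrange inversion formula: if T = 7 x * phi(T) with phi(t) = e^t, then
[x^n] T = 7^n * (1/n) [t^(n-1)] phi(t)^n = 7^n * (1/n) [t^(n-1)] e^(n t) = 7^n * (1/n) * n^(n-1) / (n-1)! = 7^n * n^(n-1) / n!.
When c = 1 this is the Cayley count of rooted labeled trees on n vertices, divided by n!.
For n = 17: 7^17 * 17^16 / 17! = 232630513987207 * 48661191875666868481/355687428096000 = 13589529504521590732100867929799/426995712000.

13589529504521590732100867929799/426995712000


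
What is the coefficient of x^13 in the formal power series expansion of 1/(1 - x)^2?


The expansion 1/(1 - x)^r = sum_{k>=0} C(k + r - 1, r - 1) x^k follows from the multiset / negative-binomial theorem (or from repeated differentiation of the geometric series).
For r = 2 and k = 13:
C(14, 1) = 87178291200 / (1 * 6227020800) = 14.

14


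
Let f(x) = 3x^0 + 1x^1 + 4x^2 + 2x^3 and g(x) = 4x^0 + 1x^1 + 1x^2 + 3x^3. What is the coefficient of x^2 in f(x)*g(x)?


Cauchy product at x^2:
3*1 + 1*1 + 4*4
= 20

20


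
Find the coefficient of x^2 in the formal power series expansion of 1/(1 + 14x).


Write 1/(1 + c x) = 1/(1 - (-c) x) and apply the geometric-series identity
1/(1 - y) = sum_{k>=0} y^k to get 1/(1 + c x) = sum_{k>=0} (-c)^k x^k.
So the coefficient of x^k is (-c)^k = (-1)^k * c^k.
Here c = 14 and k = 2:
(-14)^2 = 1 * 196 = 196

196


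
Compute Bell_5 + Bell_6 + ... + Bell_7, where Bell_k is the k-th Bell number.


Recall Bell_k counts set partitions of a k-set (with Bell_0 = 1 by convention).
Bell_5 through Bell_7: 52, 203, 877
Sum = 52 + 203 + 877 = 1132.

1132


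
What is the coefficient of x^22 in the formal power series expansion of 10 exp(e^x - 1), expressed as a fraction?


exp(e^x - 1) is the exponential generating function for the Bell numbers Bell_k: exp(e^x - 1) = sum_{k>=0} Bell_k x^k / k!.
So the coefficient of x^22 in 10 exp(e^x - 1) is 10 Bell_22 / 22!.
Computing: Bell_22 = 4506715738447323 and 22! = 1124000727777607680000, giving
10 * 4506715738447323/1124000727777607680000 = 88366975263673/2203922995642368000.

88366975263673/2203922995642368000


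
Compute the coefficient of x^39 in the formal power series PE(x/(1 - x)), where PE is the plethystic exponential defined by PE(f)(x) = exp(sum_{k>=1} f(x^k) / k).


For f(x) = x/(1 - x) we have
sum_{k>=1} f(x^k) / k = sum_{k>=1} (1/k) * x^k / (1 - x^k) = sum_{k, m >= 1} x^(k m) / k,
which after exponentiating simplifies to
PE(x/(1 - x)) = prod_{k>=1} 1 / (1 - x^k).
This is the generating function for the partition function p(n), so the coefficient of x^39 is p(39).
Computing p(39) by dynamic programming over parts 1, 2, ..., 39: p(39) = 31185.

31185


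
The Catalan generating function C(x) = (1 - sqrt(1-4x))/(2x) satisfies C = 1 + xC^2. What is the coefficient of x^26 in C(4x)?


Substituting x -> 4x scales the n-th coefficient by 4^n, so [x^26] C(4x) = 4^26 * C_26.
C_26 = C(2*26, 26)/(27) = 495918532948104/27 = 18367353072152.
So 4^26 * 18367353072152 = 4503599627370496 * 18367353072152 = 82719204451526082131124027392.

82719204451526082131124027392


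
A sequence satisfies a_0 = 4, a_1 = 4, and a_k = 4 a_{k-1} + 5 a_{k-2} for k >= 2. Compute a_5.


The characteristic equation is t^2 - 4 t - 5 = 0, with roots r_1 = 5 and r_2 = -1 (so c_1 = r_1 + r_2, c_2 = -r_1 r_2 as required).
One can use the closed form a_n = A r_1^n + B r_2^n, but direct iteration is more reliable:
a_0 = 4, a_1 = 4, a_2 = 36, a_3 = 164, a_4 = 836, a_5 = 4164.
So a_5 = 4164.

4164


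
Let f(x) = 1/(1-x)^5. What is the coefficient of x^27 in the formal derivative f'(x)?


Differentiate: d/dx [ 1/(1-x)^r ] = r / (1-x)^(r+1).
Here r = 5, so f'(x) = 5 / (1-x)^6.
The expansion of 1/(1-x)^(r+1) has coefficient of x^n equal to C(n+r, r).
So the coefficient of x^27 in f'(x) is
5 * C(32, 5) = 5 * 201376 = 1006880

1006880


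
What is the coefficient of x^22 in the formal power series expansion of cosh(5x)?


The Maclaurin series is cosh(t) = sum_{m>=0} t^(2m) / (2m)!, so substituting t = 5x, only even powers of x are nonzero, with coefficient of x^(2m) equal to 5^(2m) / (2m)!.
For x^22 the coefficient is 5^22/22! = 2384185791015625/1124000727777607680000 = 3814697265625/1798401164444172288.

3814697265625/1798401164444172288


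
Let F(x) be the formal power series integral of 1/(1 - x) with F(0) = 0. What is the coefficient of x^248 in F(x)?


1/(1 - x) = sum_{k>=0} x^k. Integrating termwise and using F(0) = 0 gives
F(x) = sum_{k>=0} x^(k+1) / (k+1) = sum_{m>=1} x^m / m = -ln(1 - x).
So the coefficient of x^248 is 1/248 = 1/248.

1/248


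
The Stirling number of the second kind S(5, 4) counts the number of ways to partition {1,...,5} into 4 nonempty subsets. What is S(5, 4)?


Using the explicit formula S(n,k) = (1/k!) sum_{j=0}^{k} (-1)^(k-j) C(k,j) j^n:
S(5, 4) = 10
Equivalently, S(n,k) is n! times the coefficient of x^n in the EGF (e^x - 1)^k / k!.

10


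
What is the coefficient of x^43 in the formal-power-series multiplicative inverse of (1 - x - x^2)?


Let the inverse be f(x) = sum_{k>=0} a_k x^k. From f(x) * (1 - x - x^2) = 1 and matching coefficients:
 x^0: a_0 = 1.
 x^1: a_1 - a_0 = 0, so a_1 = 1.
 x^k (k >= 2): a_k - a_{k-1} - a_{k-2} = 0, i.e. a_k = a_{k-1} + a_{k-2}.
This is the Fibonacci-type recurrence shifted so that a_0 = a_1 = 1.
Iterating: a_0=1, a_1=1, a_2=2, a_3=3, a_4=5, a_5=8, a_6=13, a_7=21, a_8=34, a_9=55, ...
a_43 = 701408733.

701408733


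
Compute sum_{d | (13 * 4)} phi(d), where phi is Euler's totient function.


First, 13 * 4 = 52. One classical identity is sum_{d | n} phi(d) = n (each k in [1, n] has a unique gcd with n, and among the k's with gcd(k, n) = n/d there are phi(d) of them). So the sum equals 52. We also verify directly:
Divisors of 52: 1, 2, 4, 13, 26, 52.
phi values: 1, 1, 2, 12, 12, 24.
Sum = 52.

52


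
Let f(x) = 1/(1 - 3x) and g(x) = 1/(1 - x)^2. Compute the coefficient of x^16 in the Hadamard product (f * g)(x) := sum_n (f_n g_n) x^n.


f has coefficients f_k = 3^k. For g = 1/(1 - x)^2 the coefficient is g_k = C(k + 1, 1) = k + 1. The Hadamard coefficient is (f * g)_k = 3^k * (k + 1).
For k = 16: 3^16 * 17 = 43046721 * 17 = 731794257.

731794257


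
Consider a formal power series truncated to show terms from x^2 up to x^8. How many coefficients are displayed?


From x^2 to x^8 inclusive, the count is 8 - 2 + 1 = 7.

7


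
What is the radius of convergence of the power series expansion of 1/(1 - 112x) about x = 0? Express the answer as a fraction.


Expanding 1/(1 - 112x) = sum_{k>=0} 112^k x^k, the series converges when |112x| < 1, i.e., |x| < 1/112.
So the radius of convergence is 1/112 = 1/112.

1/112


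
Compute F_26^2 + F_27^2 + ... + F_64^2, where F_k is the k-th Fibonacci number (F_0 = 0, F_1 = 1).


There is a standard identity sum_{k=0}^{N} F_k^2 = F_N * F_{N+1} (proved inductively from the telescoping relation F_k^2 = F_k F_{k+1} - F_{k-1} F_k). Then
sum_{k=26}^{64} F_k^2 = F_64 F_65 - F_25 F_26.
Computing: F_64 = 10610209857723, F_65 = 17167680177565, F_25 = 75025, F_26 = 121393.
Sum = 10610209857723 * 17167680177565 - 75025 * 121393 = 182152689454235896919074670.

182152689454235896919074670


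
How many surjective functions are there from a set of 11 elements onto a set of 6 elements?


By inclusion-exclusion on which target elements are missed, the number of surjections from an n-set onto a k-set is
surj(n, k) = sum_{j=0}^{k} (-1)^j C(k, j) (k - j)^n.
Equivalently surj(n, k) = k! * S(n, k), where S(n, k) is the Stirling number of the second kind.
For n = 11, k = 6:
S(11, 6) = 179487, so
surj = 6! * 179487 = 720 * 179487 = 129230640.

129230640


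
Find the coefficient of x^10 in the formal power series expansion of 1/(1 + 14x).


Write 1/(1 + c x) = 1/(1 - (-c) x) and apply the geometric-series identity
1/(1 - y) = sum_{k>=0} y^k to get 1/(1 + c x) = sum_{k>=0} (-c)^k x^k.
So the coefficient of x^k is (-c)^k = (-1)^k * c^k.
Here c = 14 and k = 10:
(-14)^10 = 1 * 289254654976 = 289254654976

289254654976


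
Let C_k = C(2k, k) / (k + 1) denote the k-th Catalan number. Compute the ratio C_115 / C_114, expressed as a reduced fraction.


Using C_k = (2k)! / (k! (k+1)!), the ratio C_{k+1}/C_k simplifies to
C_{k+1}/C_k = [(2k+2)! / ((k+1)! (k+2)!)] * [k! (k+1)! / (2k)!]
 = (2k+2)(2k+1) / ((k+1)(k+2)) = 2(2k+1) / (k+2).
For k = 114: 2(2*114 + 1) / (114 + 2) = 458/116 = 229/58.

229/58


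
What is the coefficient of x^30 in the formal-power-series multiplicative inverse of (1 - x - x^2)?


Let the inverse be f(x) = sum_{k>=0} a_k x^k. From f(x) * (1 - x - x^2) = 1 and matching coefficients:
 x^0: a_0 = 1.
 x^1: a_1 - a_0 = 0, so a_1 = 1.
 x^k (k >= 2): a_k - a_{k-1} - a_{k-2} = 0, i.e. a_k = a_{k-1} + a_{k-2}.
This is the Fibonacci-type recurrence shifted so that a_0 = a_1 = 1.
Iterating: a_0=1, a_1=1, a_2=2, a_3=3, a_4=5, a_5=8, a_6=13, a_7=21, a_8=34, a_9=55, ...
a_30 = 1346269.

1346269


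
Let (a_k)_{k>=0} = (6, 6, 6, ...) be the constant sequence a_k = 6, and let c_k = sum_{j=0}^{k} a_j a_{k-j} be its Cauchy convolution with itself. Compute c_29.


Since a_j = 6 for all j >= 0, the convolution sum becomes
c_k = sum_{j=0}^{k} 6 * 6 = 36 * (k + 1).
Equivalently, the generating function of (a_k) is 6/(1 - x) and its square is 36/(1 - x)^2 = sum_{k>=0} 36(k + 1) x^k.
For k = 29: 36 * 30 = 1080.

1080


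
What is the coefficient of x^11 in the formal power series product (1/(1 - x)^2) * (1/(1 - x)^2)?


Combine the factors: (1/(1 - x)^2) * (1/(1 - x)^2) = 1/(1 - x)^4.
Then use 1/(1 - x)^r = sum_{k>=0} C(k + r - 1, r - 1) x^k with r = 4 and k = 11:
C(14, 3) = 364.

364


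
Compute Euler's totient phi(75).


phi(n) counts integers in [1, n] coprime to n. Using the multiplicative formula phi(n) = n * prod_{p | n} (1 - 1/p):
75 = 3 * 5^2, so
phi(75) = 75 * (1 - 1/3) * (1 - 1/5) = 40.

40


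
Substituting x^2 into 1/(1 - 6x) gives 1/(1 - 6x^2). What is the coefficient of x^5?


Since 1/(1 - 6x^2) only has even powers of x,
the coefficient of x^5 (odd) is 0.

0


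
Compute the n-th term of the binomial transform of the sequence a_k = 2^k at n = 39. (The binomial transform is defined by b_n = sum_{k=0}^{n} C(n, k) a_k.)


With a_k = 2^k, b_n = sum_{k=0}^{n} C(n, k) 2^k = (1 + 2)^n by the binomial theorem.
For n = 39: (1 + 2)^39 = 3^39 = 4052555153018976267.

4052555153018976267


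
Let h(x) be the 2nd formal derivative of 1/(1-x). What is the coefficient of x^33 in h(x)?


Differentiating 2 times: d^2/dx^2 [1/(1-x)] = 2!/(1-x)^3.
The expansion 1/(1-x)^3 = sum_{k>=0} C(k+2, 2) x^k, so the coefficient of x^n in 2!/(1-x)^3 is 2! * C(n+2, 2).
For n = 33: 2 * C(35, 2) = 2 * 595 = 1190

1190


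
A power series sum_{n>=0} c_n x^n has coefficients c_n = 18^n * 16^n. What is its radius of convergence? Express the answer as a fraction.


By the root test (Cauchy-Hadamard), the radius is R = 1 / limsup_n |c_n|^(1/n).
Here |c_n|^(1/n) = (18^n * 16^n)^(1/n) = 18 * 16 = 288 for all n.
So R = 1/288 = 1/288.

1/288


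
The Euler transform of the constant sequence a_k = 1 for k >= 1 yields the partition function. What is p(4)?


The Euler transform converts the sequence a_k = 1 into the number of integer partitions.
Using the recurrence or dynamic programming:
p(4) = 5

5


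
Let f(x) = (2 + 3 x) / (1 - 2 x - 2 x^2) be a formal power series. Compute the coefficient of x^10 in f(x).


Write f(x) = sum_{k>=0} a_k x^k. Multiplying both sides by 1 - 2 x - 2 x^2 gives
(1 - 2 x - 2 x^2) sum_{k>=0} a_k x^k = 2 + 3 x.
Matching coefficients:
 x^0: a_0 = 2
 x^1: a_1 - 2 a_0 = 3  =>  a_1 = 2*2 + 3 = 7
 x^k (k >= 2): a_k = 2 a_{k-1} + 2 a_{k-2}.
Iterating: a_2 = 18, a_3 = 50, a_4 = 136, a_5 = 372, a_6 = 1016, a_7 = 2776, a_8 = 7584, a_9 = 20720, a_10 = 56608.
So the coefficient of x^10 is 56608.

56608


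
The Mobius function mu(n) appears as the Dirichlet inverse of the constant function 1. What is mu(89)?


89 = 89 (all distinct primes).
mu(89) = (-1)^1 = -1

-1


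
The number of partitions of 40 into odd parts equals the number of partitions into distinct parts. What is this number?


Computing partitions of 40 into odd parts (1, 3, 5, ...):
Using the generating function prod_{k>=0} 1/(1-x^(2k+1)),
the count is 1113

1113


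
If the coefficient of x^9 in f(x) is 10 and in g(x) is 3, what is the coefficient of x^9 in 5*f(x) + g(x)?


Scalar multiplication scales coefficients: 5 * 10 = 50.
Then add the g coefficient: 50 + 3
= 53

53


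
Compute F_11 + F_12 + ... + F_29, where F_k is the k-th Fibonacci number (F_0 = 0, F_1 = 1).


Use the identity sum_{k=0}^{N} F_k = F_{N+2} - 1 (which follows from F_{k+2} - F_{k+1} = F_k). Then
sum_{k=11}^{29} F_k = (F_{31} - 1) - (F_{12} - 1) = F_{31} - F_{12}.
Computing: F_{31} = 1346269, F_{12} = 144, so
Sum = 1346269 - 144 = 1346125.

1346125


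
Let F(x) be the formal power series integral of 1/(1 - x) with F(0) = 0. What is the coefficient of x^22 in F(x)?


1/(1 - x) = sum_{k>=0} x^k. Integrating termwise and using F(0) = 0 gives
F(x) = sum_{k>=0} x^(k+1) / (k+1) = sum_{m>=1} x^m / m = -ln(1 - x).
So the coefficient of x^22 is 1/22 = 1/22.

1/22


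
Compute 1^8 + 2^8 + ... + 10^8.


This power sum has a closed form given by Faulhaber's formula
sum_{k=1}^{m} k^p = (1 / (p + 1)) * sum_{j=0}^{p} C(p + 1, j) B_j m^(p + 1 - j),
but for small m direct computation is fastest:
1 + 256 + 6561 + 65536 + 390625 + 1679616 + 5764801 + 16777216 + 43046721 + 100000000 = 167731333.

167731333


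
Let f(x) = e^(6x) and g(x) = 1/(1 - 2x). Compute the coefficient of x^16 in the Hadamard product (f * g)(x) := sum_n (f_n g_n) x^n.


Expanding: f_k = 6^k/k! (from e^(6x)) and g_k = 2^k (from 1/(1 - 2x)). So the Hadamard coefficient (f * g)_k = 6^k 2^k / k! = (12)^k / k!.
For k = 16: 12^16/16! = 184884258895036416/20922789888000 = 7739670528/875875.

7739670528/875875


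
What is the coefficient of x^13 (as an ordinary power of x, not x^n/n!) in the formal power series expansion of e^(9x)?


The exponential series is e^y = sum_{k>=0} y^k / k!. Substituting y = 9x gives
e^(9x) = sum_{k>=0} 9^k x^k / k!.
So the coefficient of x^n is a^n/n! with a = 9, n = 13:
9^13 / 13! = 2541865828329/6227020800 = 10460353203/25625600

10460353203/25625600


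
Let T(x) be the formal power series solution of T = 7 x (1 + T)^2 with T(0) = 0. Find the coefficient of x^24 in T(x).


Apply the Lagrange inversion formula: if T = 7 x * phi(T) with phi(t) = (1 + t)^2, then [x^n] T = 7^n * (1/n) [t^(n-1)] phi(t)^n = 7^n * (1/n) [t^(n-1)] (1 + t)^(2n) = 7^n * (1/n) C(2n, n-1).
Using the identity C(2n, n-1) = C(2n, n) * n / (n+1), the unscaled factor equals C(2n, n) / (n+1) = C_n, the n-th Catalan number.
For n = 24: C_24 = C(48, 24) / 25 = 32247603683100/25 = 1289904147324.
With the 7^24 = 191581231380566414401 factor, the coefficient is 191581231380566414401 * 1289904147324 = 247121424907231472112073939212924.

247121424907231472112073939212924


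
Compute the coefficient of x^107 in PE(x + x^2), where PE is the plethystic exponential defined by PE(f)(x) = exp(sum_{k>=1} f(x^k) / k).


With f(x) = x + x^2, the exponent is sum_{k>=1} (x^k + x^(2k)) / k = -ln(1 - x) - ln(1 - x^2). Exponentiating:
PE(x + x^2) = 1 / ((1 - x)(1 - x^2)).
This is the generating function for partitions of n into parts of size 1 or 2. The number of 2's can be any j in 0..53, and the rest are 1's, so
[x^107] = floor(107/2) + 1 = 54.

54


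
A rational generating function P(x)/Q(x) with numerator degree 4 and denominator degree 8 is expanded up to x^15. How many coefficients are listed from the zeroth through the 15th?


Expanding up to x^15 gives the coefficients for x^0, x^1, ..., x^15.
That is 15 + 1 = 16 coefficients in total.

16


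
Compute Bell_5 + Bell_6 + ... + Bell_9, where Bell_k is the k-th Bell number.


Recall Bell_k counts set partitions of a k-set (with Bell_0 = 1 by convention).
Bell_5 through Bell_9: 52, 203, 877, 4140, 21147
Sum = 52 + 203 + 877 + 4140 + 21147 = 26419.

26419


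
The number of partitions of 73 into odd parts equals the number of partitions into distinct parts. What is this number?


Computing partitions of 73 into odd parts (1, 3, 5, ...):
Using the generating function prod_{k>=0} 1/(1-x^(2k+1)),
the count is 40026

40026


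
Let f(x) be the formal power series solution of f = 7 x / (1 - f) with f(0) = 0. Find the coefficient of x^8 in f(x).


Apply Lagrange inversion: f = 7 x * phi(f) with phi(t) = 1/(1 - t), so
[x^n] f = 7^n * (1/n) [t^(n-1)] phi(t)^n = 7^n * (1/n) [t^(n-1)] (1 - t)^(-n) = 7^n * (1/n) C(2n - 2, n - 1) = 7^n * C_{n-1}.
For n = 8: C_7 = C(14, 7) / 8 = 3432/8 = 429.
With the 7^8 = 5764801 factor, the coefficient is 5764801 * 429 = 2473099629.

2473099629


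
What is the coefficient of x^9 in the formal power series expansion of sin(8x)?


The Maclaurin series is sin(t) = sum_{k>=0} (-1)^k t^(2k+1) / (2k+1)!, so substituting t = 8x, only odd powers of x are nonzero, with coefficient of x^(2k+1) equal to (-1)^k 8^(2k+1) / (2k+1)!.
Write 9 = 2*4 + 1, giving the coefficient (-1)^4 * 8^9 / 9! = 134217728/362880 = 1048576/2835.

1048576/2835


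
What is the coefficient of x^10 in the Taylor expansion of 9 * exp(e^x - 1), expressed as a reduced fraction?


exp(e^x - 1) = sum_{k>=0} Bell_k x^k / k!, where Bell_k is the k-th Bell number.
So the coefficient of x^10 is 9 * Bell_10 / 10!.
Computing: Bell_10 = 115975 and 10! = 3628800, giving
9 * 115975/3628800 = 4639/16128.

4639/16128


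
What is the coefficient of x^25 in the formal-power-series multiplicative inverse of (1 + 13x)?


The inverse is 1/(1 + 13x). Apply the geometric identity 1/(1 - y) = sum_{k>=0} y^k with y = -13x:
1/(1 + 13x) = sum_{k>=0} (-13)^k x^k.
So the coefficient of x^25 is (-13)^25 = -7056410014866816666030739693.

-7056410014866816666030739693


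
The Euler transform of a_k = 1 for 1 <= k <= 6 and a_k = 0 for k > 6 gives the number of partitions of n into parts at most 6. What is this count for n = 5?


Partitions of 5 into parts at most 6:
Using generating function (1-x)^(-1)(1-x^2)^(-1)...(1-x^6)^(-1),
the coefficient of x^5 = 7

7


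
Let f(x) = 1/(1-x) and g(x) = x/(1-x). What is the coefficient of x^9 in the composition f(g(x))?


First simplify the composition: f(g(x)) = 1/(1 - x/(1-x)) = (1-x)/((1-x) - x) = (1-x)/(1-2x).
Now extract the coefficient. Write (1-x)/(1-2x) = 1/(1-2x) - x/(1-2x).
The coefficient of x^n in 1/(1-2x) is 2^n, and in x/(1-2x) is 2^(n-1) (for n >= 1).
So the coefficient of x^9 is 2^9 - 2^8 = 512 - 256 = 256.

256


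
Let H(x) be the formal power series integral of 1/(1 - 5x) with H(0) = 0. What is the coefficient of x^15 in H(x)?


1/(1 - 5x) = sum_{k>=0} 5^k x^k. Integrating termwise with H(0) = 0:
H(x) = sum_{k>=0} 5^k x^(k+1) / (k+1) = sum_{m>=1} 5^(m-1) x^m / m.
For m = 15: 5^14/15 = 6103515625/15 = 1220703125/3.

1220703125/3


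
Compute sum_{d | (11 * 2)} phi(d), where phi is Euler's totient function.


First, 11 * 2 = 22. One classical identity is sum_{d | n} phi(d) = n (each k in [1, n] has a unique gcd with n, and among the k's with gcd(k, n) = n/d there are phi(d) of them). So the sum equals 22. We also verify directly:
Divisors of 22: 1, 2, 11, 22.
phi values: 1, 1, 10, 10.
Sum = 22.

22


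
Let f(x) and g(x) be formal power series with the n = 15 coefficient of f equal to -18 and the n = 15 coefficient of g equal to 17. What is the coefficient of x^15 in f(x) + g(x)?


Addition of formal power series is termwise.
The coefficient of x^15 in f + g = -18 + 17
= -1

-1


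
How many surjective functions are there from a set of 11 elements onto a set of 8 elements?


By inclusion-exclusion on which target elements are missed, the number of surjections from an n-set onto a k-set is
surj(n, k) = sum_{j=0}^{k} (-1)^j C(k, j) (k - j)^n.
Equivalently surj(n, k) = k! * S(n, k), where S(n, k) is the Stirling number of the second kind.
For n = 11, k = 8:
S(11, 8) = 11880, so
surj = 8! * 11880 = 40320 * 11880 = 479001600.

479001600


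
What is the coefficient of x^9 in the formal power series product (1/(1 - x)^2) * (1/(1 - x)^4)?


Combine the factors: (1/(1 - x)^2) * (1/(1 - x)^4) = 1/(1 - x)^6.
Then use 1/(1 - x)^r = sum_{k>=0} C(k + r - 1, r - 1) x^k with r = 6 and k = 9:
C(14, 5) = 2002.

2002


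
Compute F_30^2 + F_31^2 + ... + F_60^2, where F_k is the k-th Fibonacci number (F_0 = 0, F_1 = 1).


There is a standard identity sum_{k=0}^{N} F_k^2 = F_N * F_{N+1} (proved inductively from the telescoping relation F_k^2 = F_k F_{k+1} - F_{k-1} F_k). Then
sum_{k=30}^{60} F_k^2 = F_60 F_61 - F_29 F_30.
Computing: F_60 = 1548008755920, F_61 = 2504730781961, F_29 = 514229, F_30 = 832040.
Sum = 1548008755920 * 2504730781961 - 514229 * 832040 = 3877345181697548528861960.

3877345181697548528861960


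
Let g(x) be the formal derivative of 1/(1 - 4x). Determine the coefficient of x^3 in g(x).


Differentiate termwise: d/dx sum_{k>=0} 4^k x^k = sum_{k>=1} k 4^k x^(k-1) = sum_{j>=0} (j+1) 4^(j+1) x^j.
Equivalently, d/dx [1/(1 - 4x)] = 4/(1 - 4x)^2.
For j = 3: 4 * 4^4 = 4 * 256 = 1024.

1024


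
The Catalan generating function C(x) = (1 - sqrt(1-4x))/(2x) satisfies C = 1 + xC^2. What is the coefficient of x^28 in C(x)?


Substituting x -> x scales the n-th coefficient by 1, so [x^28] C(x) = C_28.
C_28 = C(2*28, 28)/(29) = 7648690600760440/29 = 263747951750360.
= 263747951750360.

263747951750360


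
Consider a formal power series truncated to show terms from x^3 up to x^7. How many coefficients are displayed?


From x^3 to x^7 inclusive, the count is 7 - 3 + 1 = 5.

5


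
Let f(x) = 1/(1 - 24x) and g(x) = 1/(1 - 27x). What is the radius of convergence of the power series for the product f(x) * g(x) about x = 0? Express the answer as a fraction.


The radius of 1/(1 - 24x) is 1/24 (nearest singularity at x = 1/24), and the radius of 1/(1 - 27x) is 1/27.
The product f(x)*g(x) = 1/((1 - 24x)(1 - 27x)) has singularities at both 1/24 and 1/27, so its radius of convergence is the distance to the nearest one:
min(1/24, 1/27) = 1/27.

1/27


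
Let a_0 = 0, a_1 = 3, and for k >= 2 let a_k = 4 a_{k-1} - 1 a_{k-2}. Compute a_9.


Iterating the recurrence forward:
a_0 = 0
a_1 = 3
a_2 = 4*3 - 1*0 = 12
a_3 = 4*12 - 1*3 = 45
a_4 = 4*45 - 1*12 = 168
a_5 = 4*168 - 1*45 = 627
a_6 = 4*627 - 1*168 = 2340
a_7 = 4*2340 - 1*627 = 8733
a_8 = 4*8733 - 1*2340 = 32592
a_9 = 4*32592 - 1*8733 = 121635
So a_9 = 121635.

121635


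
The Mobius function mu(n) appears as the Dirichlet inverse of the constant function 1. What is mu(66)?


66 = 2 * 3 * 11 (all distinct primes).
mu(66) = (-1)^3 = -1

-1


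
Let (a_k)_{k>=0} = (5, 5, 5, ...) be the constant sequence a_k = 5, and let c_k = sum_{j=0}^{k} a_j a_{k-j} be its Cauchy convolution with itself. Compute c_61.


Since a_j = 5 for all j >= 0, the convolution sum becomes
c_k = sum_{j=0}^{k} 5 * 5 = 25 * (k + 1).
Equivalently, the generating function of (a_k) is 5/(1 - x) and its square is 25/(1 - x)^2 = sum_{k>=0} 25(k + 1) x^k.
For k = 61: 25 * 62 = 1550.

1550


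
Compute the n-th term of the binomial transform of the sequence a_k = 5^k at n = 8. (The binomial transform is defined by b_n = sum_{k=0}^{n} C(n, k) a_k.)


With a_k = 5^k, b_n = sum_{k=0}^{n} C(n, k) 5^k = (1 + 5)^n by the binomial theorem.
For n = 8: (1 + 5)^8 = 6^8 = 1679616.

1679616


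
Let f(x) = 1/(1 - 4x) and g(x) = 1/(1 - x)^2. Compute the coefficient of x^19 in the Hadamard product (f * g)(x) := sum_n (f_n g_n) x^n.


f has coefficients f_k = 4^k. For g = 1/(1 - x)^2 the coefficient is g_k = C(k + 1, 1) = k + 1. The Hadamard coefficient is (f * g)_k = 4^k * (k + 1).
For k = 19: 4^19 * 20 = 274877906944 * 20 = 5497558138880.

5497558138880


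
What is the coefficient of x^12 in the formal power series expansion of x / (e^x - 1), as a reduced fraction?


The exponential generating function for Bernoulli numbers is
x / (e^x - 1) = sum_{k>=0} B_k x^k / k!.
So the coefficient of x^12 in x / (e^x - 1) is B_12 / 12!.
Computing: B_12 = -691/2730, 12! = 479001600, giving
-691/2730 / 479001600 = -691/1307674368000.

-691/1307674368000


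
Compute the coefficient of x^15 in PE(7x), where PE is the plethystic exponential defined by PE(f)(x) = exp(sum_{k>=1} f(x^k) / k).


With f(x) = 7x, the exponent is sum_{k>=1} 7 x^k / k = 7 * (-ln(1 - x)). Exponentiating:
PE(7x) = exp(-7 ln(1 - x)) = 1/(1 - x)^7.
By the negative binomial expansion, [x^n] 1/(1 - x)^7 = C(n + 6, 6).
For n = 15: C(21, 6) = 54264.

54264


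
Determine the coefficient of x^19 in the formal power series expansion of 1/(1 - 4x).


The geometric series identity gives 1/(1 - c x) = sum_{k>=0} c^k x^k, so the coefficient of x^k is c^k.
Here c = 4 and k = 19.
Computing: 4^19 = 274877906944

274877906944


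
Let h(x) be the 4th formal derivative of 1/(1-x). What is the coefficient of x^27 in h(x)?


Differentiating 4 times: d^4/dx^4 [1/(1-x)] = 4!/(1-x)^5.
The expansion 1/(1-x)^5 = sum_{k>=0} C(k+4, 4) x^k, so the coefficient of x^n in 4!/(1-x)^5 is 4! * C(n+4, 4).
For n = 27: 24 * C(31, 4) = 24 * 31465 = 755160

755160


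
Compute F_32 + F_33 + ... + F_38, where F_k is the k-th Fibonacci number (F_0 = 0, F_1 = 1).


Use the identity sum_{k=0}^{N} F_k = F_{N+2} - 1 (which follows from F_{k+2} - F_{k+1} = F_k). Then
sum_{k=32}^{38} F_k = (F_{40} - 1) - (F_{33} - 1) = F_{40} - F_{33}.
Computing: F_{40} = 102334155, F_{33} = 3524578, so
Sum = 102334155 - 3524578 = 98809577.

98809577


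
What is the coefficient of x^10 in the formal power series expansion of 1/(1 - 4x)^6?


The general identity 1/(1 - c x)^r = sum_{k>=0} c^k C(k + r - 1, r - 1) x^k follows by substituting y = c x into 1/(1 - y)^r = sum_{k>=0} C(k + r - 1, r - 1) y^k.
For c = 4, r = 6, k = 10:
4^10 * C(15, 5) = 1048576 * 3003 = 3148873728.

3148873728


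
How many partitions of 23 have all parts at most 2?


Using the generating function (1-x)^(-1)(1-x^2)^(-1),
the coefficient of x^23 counts these restricted partitions.
Result = 12

12


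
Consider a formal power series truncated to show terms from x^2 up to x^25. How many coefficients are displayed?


From x^2 to x^25 inclusive, the count is 25 - 2 + 1 = 24.

24


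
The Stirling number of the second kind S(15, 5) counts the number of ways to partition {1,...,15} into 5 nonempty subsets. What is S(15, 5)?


Using the explicit formula S(n,k) = (1/k!) sum_{j=0}^{k} (-1)^(k-j) C(k,j) j^n:
S(15, 5) = 210766920
Equivalently, S(n,k) is n! times the coefficient of x^n in the EGF (e^x - 1)^k / k!.

210766920


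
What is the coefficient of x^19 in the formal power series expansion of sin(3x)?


The Maclaurin series is sin(t) = sum_{k>=0} (-1)^k t^(2k+1) / (2k+1)!, so substituting t = 3x, only odd powers of x are nonzero, with coefficient of x^(2k+1) equal to (-1)^k 3^(2k+1) / (2k+1)!.
Write 19 = 2*9 + 1, giving the coefficient (-1)^9 * 3^19 / 19! = -1162261467/121645100408832000 = -177147/18540634112000.

-177147/18540634112000


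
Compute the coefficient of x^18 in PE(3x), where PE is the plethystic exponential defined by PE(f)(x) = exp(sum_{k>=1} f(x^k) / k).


With f(x) = 3x, the exponent is sum_{k>=1} 3 x^k / k = 3 * (-ln(1 - x)). Exponentiating:
PE(3x) = exp(-3 ln(1 - x)) = 1/(1 - x)^3.
By the negative binomial expansion, [x^n] 1/(1 - x)^3 = C(n + 2, 2).
For n = 18: C(20, 2) = 190.

190


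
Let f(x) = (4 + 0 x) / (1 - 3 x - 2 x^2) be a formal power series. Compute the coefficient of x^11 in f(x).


Write f(x) = sum_{k>=0} a_k x^k. Multiplying both sides by 1 - 3 x - 2 x^2 gives
(1 - 3 x - 2 x^2) sum_{k>=0} a_k x^k = 4 + 0 x.
Matching coefficients:
 x^0: a_0 = 4
 x^1: a_1 - 3 a_0 = 0  =>  a_1 = 3*4 + 0 = 12
 x^k (k >= 2): a_k = 3 a_{k-1} + 2 a_{k-2}.
Iterating: a_2 = 44, a_3 = 156, a_4 = 556, a_5 = 1980, a_6 = 7052, a_7 = 25116, a_8 = 89452, a_9 = 318588, a_10 = 1134668, a_11 = 4041180.
So the coefficient of x^11 is 4041180.

4041180


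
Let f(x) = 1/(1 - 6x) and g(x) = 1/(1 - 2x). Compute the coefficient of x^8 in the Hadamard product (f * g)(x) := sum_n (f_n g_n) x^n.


f has coefficients f_k = 6^k and g has coefficients g_k = 2^k, so the Hadamard product has coefficient (f*g)_k = 6^k * 2^k = 12^k.
For k = 8: 12^8 = 429981696.

429981696


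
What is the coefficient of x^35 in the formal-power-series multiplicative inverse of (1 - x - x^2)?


Let the inverse be f(x) = sum_{k>=0} a_k x^k. From f(x) * (1 - x - x^2) = 1 and matching coefficients:
 x^0: a_0 = 1.
 x^1: a_1 - a_0 = 0, so a_1 = 1.
 x^k (k >= 2): a_k - a_{k-1} - a_{k-2} = 0, i.e. a_k = a_{k-1} + a_{k-2}.
This is the Fibonacci-type recurrence shifted so that a_0 = a_1 = 1.
Iterating: a_0=1, a_1=1, a_2=2, a_3=3, a_4=5, a_5=8, a_6=13, a_7=21, a_8=34, a_9=55, ...
a_35 = 14930352.

14930352


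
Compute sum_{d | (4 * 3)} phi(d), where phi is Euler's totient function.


First, 4 * 3 = 12. One classical identity is sum_{d | n} phi(d) = n (each k in [1, n] has a unique gcd with n, and among the k's with gcd(k, n) = n/d there are phi(d) of them). So the sum equals 12. We also verify directly:
Divisors of 12: 1, 2, 3, 4, 6, 12.
phi values: 1, 1, 2, 2, 2, 4.
Sum = 12.

12


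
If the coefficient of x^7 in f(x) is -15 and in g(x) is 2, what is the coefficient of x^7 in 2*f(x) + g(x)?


Scalar multiplication scales coefficients: 2 * -15 = -30.
Then add the g coefficient: -30 + 2
= -28

-28


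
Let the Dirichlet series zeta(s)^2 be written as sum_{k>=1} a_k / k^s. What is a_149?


The Dirichlet convolution of the constant function 1 with itself gives (1 * 1)(k) = sum_{d | k} 1 = d(k), the number of positive divisors of k.
Since zeta(s) = sum_{k>=1} 1/k^s, we have zeta(s)^2 = sum_{k>=1} d(k)/k^s, so a_k = d(k).
For k = 149: the divisors are 1, 149.
Count = 2.

2


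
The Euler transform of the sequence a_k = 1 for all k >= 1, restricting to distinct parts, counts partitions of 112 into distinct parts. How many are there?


Partitions of 112 into distinct parts can be computed via generating function.
Product (1+x)(1+x^2)(1+x^3)...
The coefficient of x^112 = 1177438

1177438


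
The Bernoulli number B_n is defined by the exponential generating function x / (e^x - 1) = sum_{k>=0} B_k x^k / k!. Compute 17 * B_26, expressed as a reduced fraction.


Bernoulli numbers can also be computed recursively via B_0 = 1 and sum_{j=0}^{m} C(m+1, j) B_j = 0 for m >= 1. Odd-index Bernoulli numbers vanish for k >= 3.
Computing B_26 = 8553103/6, so 17 * B_26 = 17 * 8553103/6 = 145402751/6.

145402751/6


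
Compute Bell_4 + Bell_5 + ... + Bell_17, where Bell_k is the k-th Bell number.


Recall Bell_k counts set partitions of a k-set (with Bell_0 = 1 by convention).
Bell_4 through Bell_17: 15, 52, 203, 877, 4140, 21147, 115975, 678570, 4213597, 27644437, 190899322, 1382958545, 10480142147, 82864869804
Sum = 15 + 52 + 203 + 877 + 4140 + 21147 + 115975 + 678570 + 4213597 + 27644437 + 190899322 + 1382958545 + 10480142147 + 82864869804 = 94951548831.

94951548831


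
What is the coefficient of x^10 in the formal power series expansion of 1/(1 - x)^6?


The negative binomial / multiset identity is
1/(1 - x)^r = sum_{k>=0} C(k + r - 1, r - 1) x^k.
Here r = 6 and k = 10, so the coefficient is
C(10 + 5, 5) = C(15, 5)
= 3003

3003


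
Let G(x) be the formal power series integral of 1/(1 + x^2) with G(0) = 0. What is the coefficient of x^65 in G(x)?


1/(1 + x^2) = sum_{j>=0} (-1)^j x^(2j). Integrating termwise with G(0) = 0:
G(x) = sum_{j>=0} (-1)^j x^(2j+1) / (2j+1) = arctan(x).
Only odd powers are nonzero. For x^65 write 65 = 2*32 + 1, giving
(-1)^32 / 65 = 1/65 = 1/65.

1/65


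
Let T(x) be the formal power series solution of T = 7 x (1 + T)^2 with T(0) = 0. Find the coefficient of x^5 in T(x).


Apply the Lagrange inversion formula: if T = 7 x * phi(T) with phi(t) = (1 + t)^2, then [x^n] T = 7^n * (1/n) [t^(n-1)] phi(t)^n = 7^n * (1/n) [t^(n-1)] (1 + t)^(2n) = 7^n * (1/n) C(2n, n-1).
Using the identity C(2n, n-1) = C(2n, n) * n / (n+1), the unscaled factor equals C(2n, n) / (n+1) = C_n, the n-th Catalan number.
For n = 5: C_5 = C(10, 5) / 6 = 252/6 = 42.
With the 7^5 = 16807 factor, the coefficient is 16807 * 42 = 705894.

705894


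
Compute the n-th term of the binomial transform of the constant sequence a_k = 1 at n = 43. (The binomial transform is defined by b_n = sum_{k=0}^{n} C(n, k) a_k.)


With a_k = 1 for all k, b_n = sum_{k=0}^{n} C(n, k) = 2^n by the binomial theorem.
For n = 43: 2^43 = 8796093022208.

8796093022208


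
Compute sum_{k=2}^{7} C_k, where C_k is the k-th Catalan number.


C_2 through C_7: 2, 5, 14, 42, 132, 429
Sum = 2 + 5 + 14 + 42 + 132 + 429
= 624

624


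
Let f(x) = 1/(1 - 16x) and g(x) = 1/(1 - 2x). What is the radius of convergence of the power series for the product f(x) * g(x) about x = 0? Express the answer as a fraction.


The radius of 1/(1 - 16x) is 1/16 (nearest singularity at x = 1/16), and the radius of 1/(1 - 2x) is 1/2.
The product f(x)*g(x) = 1/((1 - 16x)(1 - 2x)) has singularities at both 1/16 and 1/2, so its radius of convergence is the distance to the nearest one:
min(1/16, 1/2) = 1/16.

1/16


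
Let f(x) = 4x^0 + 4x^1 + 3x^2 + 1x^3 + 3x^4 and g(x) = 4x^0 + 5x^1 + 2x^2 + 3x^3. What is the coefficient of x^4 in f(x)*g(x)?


Cauchy product at x^4:
4*3 + 3*2 + 1*5 + 3*4
= 35

35


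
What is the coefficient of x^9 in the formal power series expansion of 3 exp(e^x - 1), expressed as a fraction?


exp(e^x - 1) is the exponential generating function for the Bell numbers Bell_k: exp(e^x - 1) = sum_{k>=0} Bell_k x^k / k!.
So the coefficient of x^9 in 3 exp(e^x - 1) is 3 Bell_9 / 9!.
Computing: Bell_9 = 21147 and 9! = 362880, giving
3 * 21147/362880 = 1007/5760.

1007/5760


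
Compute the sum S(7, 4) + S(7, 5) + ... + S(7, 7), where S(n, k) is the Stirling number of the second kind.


By definition, S(n, k) counts partitions of an n-set into exactly k nonempty blocks.
Computing row n = 7 for k = 4..7:
S(7, k): 350, 140, 21, 1
Sum = 512.

512


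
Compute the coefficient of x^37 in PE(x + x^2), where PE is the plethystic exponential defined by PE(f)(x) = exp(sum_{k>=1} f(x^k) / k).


With f(x) = x + x^2, the exponent is sum_{k>=1} (x^k + x^(2k)) / k = -ln(1 - x) - ln(1 - x^2). Exponentiating:
PE(x + x^2) = 1 / ((1 - x)(1 - x^2)).
This is the generating function for partitions of n into parts of size 1 or 2. The number of 2's can be any j in 0..18, and the rest are 1's, so
[x^37] = floor(37/2) + 1 = 19.

19


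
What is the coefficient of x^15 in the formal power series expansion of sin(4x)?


The Maclaurin series is sin(t) = sum_{k>=0} (-1)^k t^(2k+1) / (2k+1)!, so substituting t = 4x, only odd powers of x are nonzero, with coefficient of x^(2k+1) equal to (-1)^k 4^(2k+1) / (2k+1)!.
Write 15 = 2*7 + 1, giving the coefficient (-1)^7 * 4^15 / 15! = -1073741824/1307674368000 = -524288/638512875.

-524288/638512875


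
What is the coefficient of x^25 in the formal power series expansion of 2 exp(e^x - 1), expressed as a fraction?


exp(e^x - 1) is the exponential generating function for the Bell numbers Bell_k: exp(e^x - 1) = sum_{k>=0} Bell_k x^k / k!.
So the coefficient of x^25 in 2 exp(e^x - 1) is 2 Bell_25 / 25!.
Computing: Bell_25 = 4638590332229999353 and 25! = 15511210043330985984000000, giving
2 * 4638590332229999353/15511210043330985984000000 = 356814640940769181/596585001666576384000000.

356814640940769181/596585001666576384000000


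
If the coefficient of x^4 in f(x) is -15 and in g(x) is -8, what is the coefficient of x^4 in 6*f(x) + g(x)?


Scalar multiplication scales coefficients: 6 * -15 = -90.
Then add the g coefficient: -90 + -8
= -98

-98


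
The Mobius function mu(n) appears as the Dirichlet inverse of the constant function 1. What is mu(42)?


42 = 2 * 3 * 7 (all distinct primes).
mu(42) = (-1)^3 = -1

-1


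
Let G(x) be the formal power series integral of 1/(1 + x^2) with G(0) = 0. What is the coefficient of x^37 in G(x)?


1/(1 + x^2) = sum_{j>=0} (-1)^j x^(2j). Integrating termwise with G(0) = 0:
G(x) = sum_{j>=0} (-1)^j x^(2j+1) / (2j+1) = arctan(x).
Only odd powers are nonzero. For x^37 write 37 = 2*18 + 1, giving
(-1)^18 / 37 = 1/37 = 1/37.

1/37


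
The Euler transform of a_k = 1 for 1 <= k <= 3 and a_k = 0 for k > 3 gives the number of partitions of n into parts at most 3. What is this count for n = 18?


Partitions of 18 into parts at most 3:
Using generating function (1-x)^(-1)(1-x^2)^(-1)(1-x^3)^(-1),
the coefficient of x^18 = 37

37


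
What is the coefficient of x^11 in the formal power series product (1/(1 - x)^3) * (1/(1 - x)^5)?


Combine the factors: (1/(1 - x)^3) * (1/(1 - x)^5) = 1/(1 - x)^8.
Then use 1/(1 - x)^r = sum_{k>=0} C(k + r - 1, r - 1) x^k with r = 8 and k = 11:
C(18, 7) = 31824.

31824


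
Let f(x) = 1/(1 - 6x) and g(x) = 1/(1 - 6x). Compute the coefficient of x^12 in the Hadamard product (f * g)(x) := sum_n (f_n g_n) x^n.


f has coefficients f_k = 6^k and g has coefficients g_k = 6^k, so the Hadamard product has coefficient (f*g)_k = 6^k * 6^k = 36^k.
For k = 12: 36^12 = 4738381338321616896.

4738381338321616896


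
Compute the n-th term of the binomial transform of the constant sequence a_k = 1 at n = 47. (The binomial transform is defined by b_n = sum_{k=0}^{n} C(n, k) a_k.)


With a_k = 1 for all k, b_n = sum_{k=0}^{n} C(n, k) = 2^n by the binomial theorem.
For n = 47: 2^47 = 140737488355328.

140737488355328


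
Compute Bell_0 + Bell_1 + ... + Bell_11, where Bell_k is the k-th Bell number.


Recall Bell_k counts set partitions of a k-set (with Bell_0 = 1 by convention).
Bell_0 through Bell_11: 1, 1, 2, 5, 15, 52, 203, 877, 4140, 21147, 115975, 678570
Sum = 1 + 1 + 2 + 5 + 15 + 52 + 203 + 877 + 4140 + 21147 + 115975 + 678570 = 820988.

820988


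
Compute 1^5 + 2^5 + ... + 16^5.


This power sum has a closed form given by Faulhaber's formula
sum_{k=1}^{m} k^p = (1 / (p + 1)) * sum_{j=0}^{p} C(p + 1, j) B_j m^(p + 1 - j),
but for small m direct computation is fastest:
1 + 32 + 243 + 1024 + 3125 + 7776 + 16807 + 32768 + 59049 + 100000 + 161051 + 248832 + 371293 + 537824 + 759375 + 1048576 = 3347776.

3347776
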